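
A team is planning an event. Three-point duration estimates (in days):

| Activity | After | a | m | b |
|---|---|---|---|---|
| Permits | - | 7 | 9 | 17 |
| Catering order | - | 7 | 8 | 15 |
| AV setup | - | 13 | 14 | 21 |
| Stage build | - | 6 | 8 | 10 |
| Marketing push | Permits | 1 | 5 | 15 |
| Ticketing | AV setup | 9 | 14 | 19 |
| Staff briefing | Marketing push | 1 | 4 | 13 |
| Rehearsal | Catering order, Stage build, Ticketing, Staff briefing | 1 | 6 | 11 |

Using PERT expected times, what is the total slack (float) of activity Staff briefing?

te_Permits = (7 + 4·9 + 17)/6 = 60/6 = 10
te_Catering order = (7 + 4·8 + 15)/6 = 54/6 = 9
te_AV setup = (13 + 4·14 + 21)/6 = 90/6 = 15
te_Stage build = (6 + 4·8 + 10)/6 = 48/6 = 8
te_Marketing push = (1 + 4·5 + 15)/6 = 36/6 = 6
te_Ticketing = (9 + 4·14 + 19)/6 = 84/6 = 14
te_Staff briefing = (1 + 4·4 + 13)/6 = 30/6 = 5
te_Rehearsal = (1 + 4·6 + 11)/6 = 36/6 = 6

Forward pass:
ES_Permits = 0; EF_Permits = 10
ES_Catering order = 0; EF_Catering order = 9
ES_AV setup = 0; EF_AV setup = 15
ES_Stage build = 0; EF_Stage build = 8
ES_Marketing push = 10; EF_Marketing push = 10+6 = 16
ES_Ticketing = 15; EF_Ticketing = 15+14 = 29
ES_Staff briefing = 16; EF_Staff briefing = 16+5 = 21
ES_Rehearsal = max(EF_Catering order=9, EF_Stage build=8, EF_Ticketing=29, EF_Staff briefing=21) = 29; EF_Rehearsal = 29+6 = 35
Expected project duration μ = 35 days. Critical path: AV setup → Ticketing → Rehearsal.

Backward pass:
LF_Rehearsal = 35; LS_Rehearsal = 35−6 = 29
LF_Staff briefing = LS_Rehearsal = 29; LS_Staff briefing = 29−5 = 24
LF_Ticketing = LS_Rehearsal = 29; LS_Ticketing = 29−14 = 15
LF_Marketing push = LS_Staff briefing = 24; LS_Marketing push = 24−6 = 18
LF_Stage build = LS_Rehearsal = 29; LS_Stage build = 29−8 = 21
LF_AV setup = LS_Ticketing = 15; LS_AV setup = 15−15 = 0
LF_Catering order = LS_Rehearsal = 29; LS_Catering order = 29−9 = 20
LF_Permits = LS_Marketing push = 18; LS_Permits = 18−10 = 8
Slack_Staff briefing = LS_Staff briefing − ES_Staff briefing = 24 − 16 = 8

8 days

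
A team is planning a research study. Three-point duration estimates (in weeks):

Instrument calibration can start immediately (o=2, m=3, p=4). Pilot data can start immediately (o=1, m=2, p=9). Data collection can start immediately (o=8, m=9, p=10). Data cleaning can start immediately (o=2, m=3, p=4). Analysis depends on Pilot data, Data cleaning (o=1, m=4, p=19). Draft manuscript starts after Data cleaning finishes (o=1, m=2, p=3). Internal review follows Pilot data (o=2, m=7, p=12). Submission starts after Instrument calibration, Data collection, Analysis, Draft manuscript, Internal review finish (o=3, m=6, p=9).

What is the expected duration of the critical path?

16 weeks

te_Instrument calibration = (2 + 4·3 + 4)/6 = 18/6 = 3
te_Pilot data = (1 + 4·2 + 9)/6 = 18/6 = 3
te_Data collection = (8 + 4·9 + 10)/6 = 54/6 = 9
te_Data cleaning = (2 + 4·3 + 4)/6 = 18/6 = 3
te_Analysis = (1 + 4·4 + 19)/6 = 36/6 = 6
te_Draft manuscript = (1 + 4·2 + 3)/6 = 12/6 = 2
te_Internal review = (2 + 4·7 + 12)/6 = 42/6 = 7
te_Submission = (3 + 4·6 + 9)/6 = 36/6 = 6

Forward pass:
ES_Instrument calibration = 0; EF_Instrument calibration = 3
ES_Pilot data = 0; EF_Pilot data = 3
ES_Data collection = 0; EF_Data collection = 9
ES_Data cleaning = 0; EF_Data cleaning = 3
ES_Analysis = max(EF_Pilot data=3, EF_Data cleaning=3) = 3; EF_Analysis = 3+6 = 9
ES_Draft manuscript = 3; EF_Draft manuscript = 3+2 = 5
ES_Internal review = 3; EF_Internal review = 3+7 = 10
ES_Submission = max(EF_Instrument calibration=3, EF_Data collection=9, EF_Analysis=9, EF_Draft manuscript=5, EF_Internal review=10) = 10; EF_Submission = 10+6 = 16
Expected project duration μ = 16 weeks. Critical path: Pilot data → Internal review → Submission.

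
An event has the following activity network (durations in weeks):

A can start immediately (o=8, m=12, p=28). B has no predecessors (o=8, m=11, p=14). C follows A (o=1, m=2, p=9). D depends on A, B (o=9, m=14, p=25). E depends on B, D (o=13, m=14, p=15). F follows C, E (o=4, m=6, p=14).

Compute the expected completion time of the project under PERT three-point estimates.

50 weeks

te_A = (8 + 4·12 + 28)/6 = 84/6 = 14
te_B = (8 + 4·11 + 14)/6 = 66/6 = 11
te_C = (1 + 4·2 + 9)/6 = 18/6 = 3
te_D = (9 + 4·14 + 25)/6 = 90/6 = 15
te_E = (13 + 4·14 + 15)/6 = 84/6 = 14
te_F = (4 + 4·6 + 14)/6 = 42/6 = 7

Forward pass:
ES_A = 0; EF_A = 14
ES_B = 0; EF_B = 11
ES_C = 14; EF_C = 14+3 = 17
ES_D = max(EF_A=14, EF_B=11) = 14; EF_D = 14+15 = 29
ES_E = max(EF_B=11, EF_D=29) = 29; EF_E = 29+14 = 43
ES_F = max(EF_C=17, EF_E=43) = 43; EF_F = 43+7 = 50
Expected project duration μ = 50 weeks. Critical path: A → D → E → F.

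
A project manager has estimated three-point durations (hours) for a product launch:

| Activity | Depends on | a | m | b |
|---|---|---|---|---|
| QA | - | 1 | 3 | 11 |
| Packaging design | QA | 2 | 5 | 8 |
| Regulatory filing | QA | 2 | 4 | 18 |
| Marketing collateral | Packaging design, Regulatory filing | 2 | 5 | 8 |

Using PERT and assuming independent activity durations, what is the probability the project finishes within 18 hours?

0.818

te_QA = (1 + 4·3 + 11)/6 = 24/6 = 4; σ²_QA = ((11−1)/6)² = 2.778
te_Packaging design = (2 + 4·5 + 8)/6 = 30/6 = 5; σ²_Packaging design = ((8−2)/6)² = 1.000
te_Regulatory filing = (2 + 4·4 + 18)/6 = 36/6 = 6; σ²_Regulatory filing = ((18−2)/6)² = 7.111
te_Marketing collateral = (2 + 4·5 + 8)/6 = 30/6 = 5; σ²_Marketing collateral = ((8−2)/6)² = 1.000

Forward pass:
ES_QA = 0; EF_QA = 4
ES_Packaging design = 4; EF_Packaging design = 4+5 = 9
ES_Regulatory filing = 4; EF_Regulatory filing = 4+6 = 10
ES_Marketing collateral = max(EF_Packaging design=9, EF_Regulatory filing=10) = 10; EF_Marketing collateral = 10+5 = 15
Expected project duration μ = 15 hours. Critical path: QA → Regulatory filing → Marketing collateral.

Variance along critical path = 2.778 + 7.111 + 1.000 = 10.889; σ = √10.889 = 3.300 hours.
Z = (18 − 15) / 3.300 = 0.909
P(T ≤ 18) = Φ(0.909) ≈ 0.818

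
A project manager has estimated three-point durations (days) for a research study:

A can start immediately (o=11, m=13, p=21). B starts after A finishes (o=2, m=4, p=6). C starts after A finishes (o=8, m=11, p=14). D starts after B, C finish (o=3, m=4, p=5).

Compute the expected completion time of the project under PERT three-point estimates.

te_A = (11 + 4·13 + 21)/6 = 84/6 = 14
te_B = (2 + 4·4 + 6)/6 = 24/6 = 4
te_C = (8 + 4·11 + 14)/6 = 66/6 = 11
te_D = (3 + 4·4 + 5)/6 = 24/6 = 4

Forward pass:
ES_A = 0; EF_A = 14
ES_B = 14; EF_B = 14+4 = 18
ES_C = 14; EF_C = 14+11 = 25
ES_D = max(EF_B=18, EF_C=25) = 25; EF_D = 25+4 = 29
Expected project duration μ = 29 days. Critical path: A → C → D.

29 days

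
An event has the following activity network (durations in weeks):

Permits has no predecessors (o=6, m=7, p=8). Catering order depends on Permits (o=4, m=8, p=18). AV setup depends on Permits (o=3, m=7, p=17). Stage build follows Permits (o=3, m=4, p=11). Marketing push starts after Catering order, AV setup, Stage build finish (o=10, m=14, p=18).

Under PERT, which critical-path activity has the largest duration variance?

te_Permits = (6 + 4·7 + 8)/6 = 42/6 = 7; σ²_Permits = ((8−6)/6)² = 0.111
te_Catering order = (4 + 4·8 + 18)/6 = 54/6 = 9; σ²_Catering order = ((18−4)/6)² = 5.444
te_AV setup = (3 + 4·7 + 17)/6 = 48/6 = 8; σ²_AV setup = ((17−3)/6)² = 5.444
te_Stage build = (3 + 4·4 + 11)/6 = 30/6 = 5; σ²_Stage build = ((11−3)/6)² = 1.778
te_Marketing push = (10 + 4·14 + 18)/6 = 84/6 = 14; σ²_Marketing push = ((18−10)/6)² = 1.778

Forward pass:
ES_Permits = 0; EF_Permits = 7
ES_Catering order = 7; EF_Catering order = 7+9 = 16
ES_AV setup = 7; EF_AV setup = 7+8 = 15
ES_Stage build = 7; EF_Stage build = 7+5 = 12
ES_Marketing push = max(EF_Catering order=16, EF_AV setup=15, EF_Stage build=12) = 16; EF_Marketing push = 16+14 = 30
Expected project duration μ = 30 weeks. Critical path: Permits → Catering order → Marketing push.

Variances on critical path: σ²_Permits=0.111, σ²_Catering order=5.444, σ²_Marketing push=1.778.
Largest is σ²_Catering order = 5.444.

Catering order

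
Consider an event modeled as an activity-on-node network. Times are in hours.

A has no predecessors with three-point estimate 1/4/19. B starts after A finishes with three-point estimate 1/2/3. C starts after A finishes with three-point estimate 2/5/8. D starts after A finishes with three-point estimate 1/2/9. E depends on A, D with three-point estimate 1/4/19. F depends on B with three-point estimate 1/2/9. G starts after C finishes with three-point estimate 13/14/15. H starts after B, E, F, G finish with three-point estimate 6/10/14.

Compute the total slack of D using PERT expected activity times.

10 hours

te_A = (1 + 4·4 + 19)/6 = 36/6 = 6
te_B = (1 + 4·2 + 3)/6 = 12/6 = 2
te_C = (2 + 4·5 + 8)/6 = 30/6 = 5
te_D = (1 + 4·2 + 9)/6 = 18/6 = 3
te_E = (1 + 4·4 + 19)/6 = 36/6 = 6
te_F = (1 + 4·2 + 9)/6 = 18/6 = 3
te_G = (13 + 4·14 + 15)/6 = 84/6 = 14
te_H = (6 + 4·10 + 14)/6 = 60/6 = 10

Forward pass:
ES_A = 0; EF_A = 6
ES_B = 6; EF_B = 6+2 = 8
ES_C = 6; EF_C = 6+5 = 11
ES_D = 6; EF_D = 6+3 = 9
ES_E = max(EF_A=6, EF_D=9) = 9; EF_E = 9+6 = 15
ES_F = 8; EF_F = 8+3 = 11
ES_G = 11; EF_G = 11+14 = 25
ES_H = max(EF_B=8, EF_E=15, EF_F=11, EF_G=25) = 25; EF_H = 25+10 = 35
Expected project duration μ = 35 hours. Critical path: A → C → G → H.

Backward pass:
LF_H = 35; LS_H = 35−10 = 25
LF_G = LS_H = 25; LS_G = 25−14 = 11
LF_F = LS_H = 25; LS_F = 25−3 = 22
LF_E = LS_H = 25; LS_E = 25−6 = 19
LF_D = LS_E = 19; LS_D = 19−3 = 16
LF_C = LS_G = 11; LS_C = 11−5 = 6
LF_B = min(LS_F=22, LS_H=25) = 22; LS_B = 22−2 = 20
LF_A = min(LS_B=20, LS_C=6, LS_D=16, LS_E=19) = 6; LS_A = 6−6 = 0
Slack_D = LS_D − ES_D = 16 − 6 = 10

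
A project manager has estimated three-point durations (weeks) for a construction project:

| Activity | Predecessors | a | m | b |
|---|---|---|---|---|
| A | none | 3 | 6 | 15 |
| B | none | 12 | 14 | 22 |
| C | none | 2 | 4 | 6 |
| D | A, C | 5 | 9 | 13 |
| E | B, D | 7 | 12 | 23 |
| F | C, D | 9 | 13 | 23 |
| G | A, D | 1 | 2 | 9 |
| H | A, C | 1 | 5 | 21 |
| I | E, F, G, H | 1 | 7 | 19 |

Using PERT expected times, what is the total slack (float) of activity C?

3 weeks

te_A = (3 + 4·6 + 15)/6 = 42/6 = 7
te_B = (12 + 4·14 + 22)/6 = 90/6 = 15
te_C = (2 + 4·4 + 6)/6 = 24/6 = 4
te_D = (5 + 4·9 + 13)/6 = 54/6 = 9
te_E = (7 + 4·12 + 23)/6 = 78/6 = 13
te_F = (9 + 4·13 + 23)/6 = 84/6 = 14
te_G = (1 + 4·2 + 9)/6 = 18/6 = 3
te_H = (1 + 4·5 + 21)/6 = 42/6 = 7
te_I = (1 + 4·7 + 19)/6 = 48/6 = 8

Forward pass:
ES_A = 0; EF_A = 7
ES_B = 0; EF_B = 15
ES_C = 0; EF_C = 4
ES_D = max(EF_A=7, EF_C=4) = 7; EF_D = 7+9 = 16
ES_E = max(EF_B=15, EF_D=16) = 16; EF_E = 16+13 = 29
ES_F = max(EF_C=4, EF_D=16) = 16; EF_F = 16+14 = 30
ES_G = max(EF_A=7, EF_D=16) = 16; EF_G = 16+3 = 19
ES_H = max(EF_A=7, EF_C=4) = 7; EF_H = 7+7 = 14
ES_I = max(EF_E=29, EF_F=30, EF_G=19, EF_H=14) = 30; EF_I = 30+8 = 38
Expected project duration μ = 38 weeks. Critical path: A → D → F → I.

Backward pass:
LF_I = 38; LS_I = 38−8 = 30
LF_H = LS_I = 30; LS_H = 30−7 = 23
LF_G = LS_I = 30; LS_G = 30−3 = 27
LF_F = LS_I = 30; LS_F = 30−14 = 16
LF_E = LS_I = 30; LS_E = 30−13 = 17
LF_D = min(LS_E=17, LS_F=16, LS_G=27) = 16; LS_D = 16−9 = 7
LF_C = min(LS_D=7, LS_F=16, LS_H=23) = 7; LS_C = 7−4 = 3
LF_B = LS_E = 17; LS_B = 17−15 = 2
LF_A = min(LS_D=7, LS_G=27, LS_H=23) = 7; LS_A = 7−7 = 0
Slack_C = LS_C − ES_C = 3 − 0 = 3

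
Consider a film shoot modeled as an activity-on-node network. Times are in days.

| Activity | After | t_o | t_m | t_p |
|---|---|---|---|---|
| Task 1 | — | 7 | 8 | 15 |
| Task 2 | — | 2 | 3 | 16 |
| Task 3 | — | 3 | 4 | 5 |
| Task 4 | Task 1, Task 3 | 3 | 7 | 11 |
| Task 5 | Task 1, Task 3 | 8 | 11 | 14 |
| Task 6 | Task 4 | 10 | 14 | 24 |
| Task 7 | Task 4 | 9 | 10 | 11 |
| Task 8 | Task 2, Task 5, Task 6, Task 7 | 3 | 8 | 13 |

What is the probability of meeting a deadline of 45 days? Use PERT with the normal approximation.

0.960

te_Task 1 = (7 + 4·8 + 15)/6 = 54/6 = 9; σ²_Task 1 = ((15−7)/6)² = 1.778
te_Task 2 = (2 + 4·3 + 16)/6 = 30/6 = 5; σ²_Task 2 = ((16−2)/6)² = 5.444
te_Task 3 = (3 + 4·4 + 5)/6 = 24/6 = 4; σ²_Task 3 = ((5−3)/6)² = 0.111
te_Task 4 = (3 + 4·7 + 11)/6 = 42/6 = 7; σ²_Task 4 = ((11−3)/6)² = 1.778
te_Task 5 = (8 + 4·11 + 14)/6 = 66/6 = 11; σ²_Task 5 = ((14−8)/6)² = 1.000
te_Task 6 = (10 + 4·14 + 24)/6 = 90/6 = 15; σ²_Task 6 = ((24−10)/6)² = 5.444
te_Task 7 = (9 + 4·10 + 11)/6 = 60/6 = 10; σ²_Task 7 = ((11−9)/6)² = 0.111
te_Task 8 = (3 + 4·8 + 13)/6 = 48/6 = 8; σ²_Task 8 = ((13−3)/6)² = 2.778

Forward pass:
ES_Task 1 = 0; EF_Task 1 = 9
ES_Task 2 = 0; EF_Task 2 = 5
ES_Task 3 = 0; EF_Task 3 = 4
ES_Task 4 = max(EF_Task 1=9, EF_Task 3=4) = 9; EF_Task 4 = 9+7 = 16
ES_Task 5 = max(EF_Task 1=9, EF_Task 3=4) = 9; EF_Task 5 = 9+11 = 20
ES_Task 6 = 16; EF_Task 6 = 16+15 = 31
ES_Task 7 = 16; EF_Task 7 = 16+10 = 26
ES_Task 8 = max(EF_Task 2=5, EF_Task 5=20, EF_Task 6=31, EF_Task 7=26) = 31; EF_Task 8 = 31+8 = 39
Expected project duration μ = 39 days. Critical path: Task 1 → Task 4 → Task 6 → Task 8.

Variance along critical path = 1.778 + 1.778 + 5.444 + 2.778 = 11.778; σ = √11.778 = 3.432 days.
Z = (45 − 39) / 3.432 = 1.748
P(T ≤ 45) = Φ(1.748) ≈ 0.960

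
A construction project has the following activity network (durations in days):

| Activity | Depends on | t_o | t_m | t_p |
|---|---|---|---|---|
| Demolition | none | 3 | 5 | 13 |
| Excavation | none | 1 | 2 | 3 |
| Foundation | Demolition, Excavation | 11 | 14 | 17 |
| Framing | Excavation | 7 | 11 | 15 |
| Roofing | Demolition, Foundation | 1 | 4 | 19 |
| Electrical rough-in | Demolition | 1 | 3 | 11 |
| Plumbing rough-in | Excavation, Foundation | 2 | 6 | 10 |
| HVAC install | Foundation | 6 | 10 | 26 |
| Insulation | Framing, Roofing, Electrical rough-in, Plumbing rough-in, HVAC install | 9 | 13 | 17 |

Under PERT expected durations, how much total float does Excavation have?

4 days

te_Demolition = (3 + 4·5 + 13)/6 = 36/6 = 6
te_Excavation = (1 + 4·2 + 3)/6 = 12/6 = 2
te_Foundation = (11 + 4·14 + 17)/6 = 84/6 = 14
te_Framing = (7 + 4·11 + 15)/6 = 66/6 = 11
te_Roofing = (1 + 4·4 + 19)/6 = 36/6 = 6
te_Electrical rough-in = (1 + 4·3 + 11)/6 = 24/6 = 4
te_Plumbing rough-in = (2 + 4·6 + 10)/6 = 36/6 = 6
te_HVAC install = (6 + 4·10 + 26)/6 = 72/6 = 12
te_Insulation = (9 + 4·13 + 17)/6 = 78/6 = 13

Forward pass:
ES_Demolition = 0; EF_Demolition = 6
ES_Excavation = 0; EF_Excavation = 2
ES_Foundation = max(EF_Demolition=6, EF_Excavation=2) = 6; EF_Foundation = 6+14 = 20
ES_Framing = 2; EF_Framing = 2+11 = 13
ES_Roofing = max(EF_Demolition=6, EF_Foundation=20) = 20; EF_Roofing = 20+6 = 26
ES_Electrical rough-in = 6; EF_Electrical rough-in = 6+4 = 10
ES_Plumbing rough-in = max(EF_Excavation=2, EF_Foundation=20) = 20; EF_Plumbing rough-in = 20+6 = 26
ES_HVAC install = 20; EF_HVAC install = 20+12 = 32
ES_Insulation = max(EF_Framing=13, EF_Roofing=26, EF_Electrical rough-in=10, EF_Plumbing rough-in=26, EF_HVAC install=32) = 32; EF_Insulation = 32+13 = 45
Expected project duration μ = 45 days. Critical path: Demolition → Foundation → HVAC install → Insulation.

Backward pass:
LF_Insulation = 45; LS_Insulation = 45−13 = 32
LF_HVAC install = LS_Insulation = 32; LS_HVAC install = 32−12 = 20
LF_Plumbing rough-in = LS_Insulation = 32; LS_Plumbing rough-in = 32−6 = 26
LF_Electrical rough-in = LS_Insulation = 32; LS_Electrical rough-in = 32−4 = 28
LF_Roofing = LS_Insulation = 32; LS_Roofing = 32−6 = 26
LF_Framing = LS_Insulation = 32; LS_Framing = 32−11 = 21
LF_Foundation = min(LS_Roofing=26, LS_Plumbing rough-in=26, LS_HVAC install=20) = 20; LS_Foundation = 20−14 = 6
LF_Excavation = min(LS_Foundation=6, LS_Framing=21, LS_Plumbing rough-in=26) = 6; LS_Excavation = 6−2 = 4
LF_Demolition = min(LS_Foundation=6, LS_Roofing=26, LS_Electrical rough-in=28) = 6; LS_Demolition = 6−6 = 0
Slack_Excavation = LS_Excavation − ES_Excavation = 4 − 0 = 4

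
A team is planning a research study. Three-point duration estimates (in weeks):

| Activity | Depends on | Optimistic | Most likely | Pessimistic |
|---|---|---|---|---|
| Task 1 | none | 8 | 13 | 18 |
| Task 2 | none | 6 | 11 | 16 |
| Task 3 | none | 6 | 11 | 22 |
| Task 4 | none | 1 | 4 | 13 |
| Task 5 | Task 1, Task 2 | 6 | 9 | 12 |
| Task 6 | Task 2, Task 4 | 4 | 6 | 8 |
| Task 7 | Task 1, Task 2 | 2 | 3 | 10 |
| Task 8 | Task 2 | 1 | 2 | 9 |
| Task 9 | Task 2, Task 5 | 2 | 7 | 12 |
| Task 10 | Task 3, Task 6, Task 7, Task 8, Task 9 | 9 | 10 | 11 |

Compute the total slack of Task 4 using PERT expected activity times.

te_Task 1 = (8 + 4·13 + 18)/6 = 78/6 = 13
te_Task 2 = (6 + 4·11 + 16)/6 = 66/6 = 11
te_Task 3 = (6 + 4·11 + 22)/6 = 72/6 = 12
te_Task 4 = (1 + 4·4 + 13)/6 = 30/6 = 5
te_Task 5 = (6 + 4·9 + 12)/6 = 54/6 = 9
te_Task 6 = (4 + 4·6 + 8)/6 = 36/6 = 6
te_Task 7 = (2 + 4·3 + 10)/6 = 24/6 = 4
te_Task 8 = (1 + 4·2 + 9)/6 = 18/6 = 3
te_Task 9 = (2 + 4·7 + 12)/6 = 42/6 = 7
te_Task 10 = (9 + 4·10 + 11)/6 = 60/6 = 10

Forward pass:
ES_Task 1 = 0; EF_Task 1 = 13
ES_Task 2 = 0; EF_Task 2 = 11
ES_Task 3 = 0; EF_Task 3 = 12
ES_Task 4 = 0; EF_Task 4 = 5
ES_Task 5 = max(EF_Task 1=13, EF_Task 2=11) = 13; EF_Task 5 = 13+9 = 22
ES_Task 6 = max(EF_Task 2=11, EF_Task 4=5) = 11; EF_Task 6 = 11+6 = 17
ES_Task 7 = max(EF_Task 1=13, EF_Task 2=11) = 13; EF_Task 7 = 13+4 = 17
ES_Task 8 = 11; EF_Task 8 = 11+3 = 14
ES_Task 9 = max(EF_Task 2=11, EF_Task 5=22) = 22; EF_Task 9 = 22+7 = 29
ES_Task 10 = max(EF_Task 3=12, EF_Task 6=17, EF_Task 7=17, EF_Task 8=14, EF_Task 9=29) = 29; EF_Task 10 = 29+10 = 39
Expected project duration μ = 39 weeks. Critical path: Task 1 → Task 5 → Task 9 → Task 10.

Backward pass:
LF_Task 10 = 39; LS_Task 10 = 39−10 = 29
LF_Task 9 = LS_Task 10 = 29; LS_Task 9 = 29−7 = 22
LF_Task 8 = LS_Task 10 = 29; LS_Task 8 = 29−3 = 26
LF_Task 7 = LS_Task 10 = 29; LS_Task 7 = 29−4 = 25
LF_Task 6 = LS_Task 10 = 29; LS_Task 6 = 29−6 = 23
LF_Task 5 = LS_Task 9 = 22; LS_Task 5 = 22−9 = 13
LF_Task 4 = LS_Task 6 = 23; LS_Task 4 = 23−5 = 18
LF_Task 3 = LS_Task 10 = 29; LS_Task 3 = 29−12 = 17
LF_Task 2 = min(LS_Task 5=13, LS_Task 6=23, LS_Task 7=25, LS_Task 8=26, LS_Task 9=22) = 13; LS_Task 2 = 13−11 = 2
LF_Task 1 = min(LS_Task 5=13, LS_Task 7=25) = 13; LS_Task 1 = 13−13 = 0
Slack_Task 4 = LS_Task 4 − ES_Task 4 = 18 − 0 = 18

18 weeks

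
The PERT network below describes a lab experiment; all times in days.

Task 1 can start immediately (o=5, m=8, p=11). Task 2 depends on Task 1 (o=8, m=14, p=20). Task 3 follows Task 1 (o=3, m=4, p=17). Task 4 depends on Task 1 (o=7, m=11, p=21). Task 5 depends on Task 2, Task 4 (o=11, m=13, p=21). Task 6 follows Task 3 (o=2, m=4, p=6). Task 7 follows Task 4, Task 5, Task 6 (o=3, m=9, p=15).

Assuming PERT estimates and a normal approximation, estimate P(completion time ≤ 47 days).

te_Task 1 = (5 + 4·8 + 11)/6 = 48/6 = 8; σ²_Task 1 = ((11−5)/6)² = 1.000
te_Task 2 = (8 + 4·14 + 20)/6 = 84/6 = 14; σ²_Task 2 = ((20−8)/6)² = 4.000
te_Task 3 = (3 + 4·4 + 17)/6 = 36/6 = 6; σ²_Task 3 = ((17−3)/6)² = 5.444
te_Task 4 = (7 + 4·11 + 21)/6 = 72/6 = 12; σ²_Task 4 = ((21−7)/6)² = 5.444
te_Task 5 = (11 + 4·13 + 21)/6 = 84/6 = 14; σ²_Task 5 = ((21−11)/6)² = 2.778
te_Task 6 = (2 + 4·4 + 6)/6 = 24/6 = 4; σ²_Task 6 = ((6−2)/6)² = 0.444
te_Task 7 = (3 + 4·9 + 15)/6 = 54/6 = 9; σ²_Task 7 = ((15−3)/6)² = 4.000

Forward pass:
ES_Task 1 = 0; EF_Task 1 = 8
ES_Task 2 = 8; EF_Task 2 = 8+14 = 22
ES_Task 3 = 8; EF_Task 3 = 8+6 = 14
ES_Task 4 = 8; EF_Task 4 = 8+12 = 20
ES_Task 5 = max(EF_Task 2=22, EF_Task 4=20) = 22; EF_Task 5 = 22+14 = 36
ES_Task 6 = 14; EF_Task 6 = 14+4 = 18
ES_Task 7 = max(EF_Task 4=20, EF_Task 5=36, EF_Task 6=18) = 36; EF_Task 7 = 36+9 = 45
Expected project duration μ = 45 days. Critical path: Task 1 → Task 2 → Task 5 → Task 7.

Variance along critical path = 1.000 + 4.000 + 2.778 + 4.000 = 11.778; σ = √11.778 = 3.432 days.
Z = (47 − 45) / 3.432 = 0.583
P(T ≤ 47) = Φ(0.583) ≈ 0.720

0.720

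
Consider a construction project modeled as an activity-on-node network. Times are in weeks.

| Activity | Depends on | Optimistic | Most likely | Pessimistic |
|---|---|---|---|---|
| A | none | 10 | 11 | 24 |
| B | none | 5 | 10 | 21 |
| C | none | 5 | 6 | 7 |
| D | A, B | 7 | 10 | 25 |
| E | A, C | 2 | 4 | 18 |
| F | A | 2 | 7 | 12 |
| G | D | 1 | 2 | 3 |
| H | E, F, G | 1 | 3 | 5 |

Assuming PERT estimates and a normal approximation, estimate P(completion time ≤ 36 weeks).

te_A = (10 + 4·11 + 24)/6 = 78/6 = 13; σ²_A = ((24−10)/6)² = 5.444
te_B = (5 + 4·10 + 21)/6 = 66/6 = 11; σ²_B = ((21−5)/6)² = 7.111
te_C = (5 + 4·6 + 7)/6 = 36/6 = 6; σ²_C = ((7−5)/6)² = 0.111
te_D = (7 + 4·10 + 25)/6 = 72/6 = 12; σ²_D = ((25−7)/6)² = 9.000
te_E = (2 + 4·4 + 18)/6 = 36/6 = 6; σ²_E = ((18−2)/6)² = 7.111
te_F = (2 + 4·7 + 12)/6 = 42/6 = 7; σ²_F = ((12−2)/6)² = 2.778
te_G = (1 + 4·2 + 3)/6 = 12/6 = 2; σ²_G = ((3−1)/6)² = 0.111
te_H = (1 + 4·3 + 5)/6 = 18/6 = 3; σ²_H = ((5−1)/6)² = 0.444

Forward pass:
ES_A = 0; EF_A = 13
ES_B = 0; EF_B = 11
ES_C = 0; EF_C = 6
ES_D = max(EF_A=13, EF_B=11) = 13; EF_D = 13+12 = 25
ES_E = max(EF_A=13, EF_C=6) = 13; EF_E = 13+6 = 19
ES_F = 13; EF_F = 13+7 = 20
ES_G = 25; EF_G = 25+2 = 27
ES_H = max(EF_E=19, EF_F=20, EF_G=27) = 27; EF_H = 27+3 = 30
Expected project duration μ = 30 weeks. Critical path: A → D → G → H.

Variance along critical path = 5.444 + 9.000 + 0.111 + 0.444 = 15.000; σ = √15.000 = 3.873 weeks.
Z = (36 − 30) / 3.873 = 1.549
P(T ≤ 36) = Φ(1.549) ≈ 0.939

0.939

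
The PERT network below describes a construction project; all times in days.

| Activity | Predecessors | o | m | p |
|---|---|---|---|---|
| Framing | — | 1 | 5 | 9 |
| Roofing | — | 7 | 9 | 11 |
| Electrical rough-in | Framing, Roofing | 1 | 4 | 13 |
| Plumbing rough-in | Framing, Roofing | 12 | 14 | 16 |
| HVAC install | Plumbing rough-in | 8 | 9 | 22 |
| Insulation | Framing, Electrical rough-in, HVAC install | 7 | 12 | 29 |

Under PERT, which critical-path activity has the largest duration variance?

te_Framing = (1 + 4·5 + 9)/6 = 30/6 = 5; σ²_Framing = ((9−1)/6)² = 1.778
te_Roofing = (7 + 4·9 + 11)/6 = 54/6 = 9; σ²_Roofing = ((11−7)/6)² = 0.444
te_Electrical rough-in = (1 + 4·4 + 13)/6 = 30/6 = 5; σ²_Electrical rough-in = ((13−1)/6)² = 4.000
te_Plumbing rough-in = (12 + 4·14 + 16)/6 = 84/6 = 14; σ²_Plumbing rough-in = ((16−12)/6)² = 0.444
te_HVAC install = (8 + 4·9 + 22)/6 = 66/6 = 11; σ²_HVAC install = ((22−8)/6)² = 5.444
te_Insulation = (7 + 4·12 + 29)/6 = 84/6 = 14; σ²_Insulation = ((29−7)/6)² = 13.444

Forward pass:
ES_Framing = 0; EF_Framing = 5
ES_Roofing = 0; EF_Roofing = 9
ES_Electrical rough-in = max(EF_Framing=5, EF_Roofing=9) = 9; EF_Electrical rough-in = 9+5 = 14
ES_Plumbing rough-in = max(EF_Framing=5, EF_Roofing=9) = 9; EF_Plumbing rough-in = 9+14 = 23
ES_HVAC install = 23; EF_HVAC install = 23+11 = 34
ES_Insulation = max(EF_Framing=5, EF_Electrical rough-in=14, EF_HVAC install=34) = 34; EF_Insulation = 34+14 = 48
Expected project duration μ = 48 days. Critical path: Roofing → Plumbing rough-in → HVAC install → Insulation.

Variances on critical path: σ²_Roofing=0.444, σ²_Plumbing rough-in=0.444, σ²_HVAC install=5.444, σ²_Insulation=13.444.
Largest is σ²_Insulation = 13.444.

Insulation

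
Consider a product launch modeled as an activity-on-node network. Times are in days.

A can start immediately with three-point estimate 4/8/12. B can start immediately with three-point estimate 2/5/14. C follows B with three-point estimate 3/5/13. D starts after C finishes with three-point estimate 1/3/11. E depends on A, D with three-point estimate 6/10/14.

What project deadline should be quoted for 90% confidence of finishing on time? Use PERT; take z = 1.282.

30.3 days

te_A = (4 + 4·8 + 12)/6 = 48/6 = 8; σ²_A = ((12−4)/6)² = 1.778
te_B = (2 + 4·5 + 14)/6 = 36/6 = 6; σ²_B = ((14−2)/6)² = 4.000
te_C = (3 + 4·5 + 13)/6 = 36/6 = 6; σ²_C = ((13−3)/6)² = 2.778
te_D = (1 + 4·3 + 11)/6 = 24/6 = 4; σ²_D = ((11−1)/6)² = 2.778
te_E = (6 + 4·10 + 14)/6 = 60/6 = 10; σ²_E = ((14−6)/6)² = 1.778

Forward pass:
ES_A = 0; EF_A = 8
ES_B = 0; EF_B = 6
ES_C = 6; EF_C = 6+6 = 12
ES_D = 12; EF_D = 12+4 = 16
ES_E = max(EF_A=8, EF_D=16) = 16; EF_E = 16+10 = 26
Expected project duration μ = 26 days. Critical path: B → C → D → E.

Variance along critical path = 4.000 + 2.778 + 2.778 + 1.778 = 11.333; σ = 3.367 days.
D = μ + z·σ = 26 + 1.282·3.367 = 30.3 days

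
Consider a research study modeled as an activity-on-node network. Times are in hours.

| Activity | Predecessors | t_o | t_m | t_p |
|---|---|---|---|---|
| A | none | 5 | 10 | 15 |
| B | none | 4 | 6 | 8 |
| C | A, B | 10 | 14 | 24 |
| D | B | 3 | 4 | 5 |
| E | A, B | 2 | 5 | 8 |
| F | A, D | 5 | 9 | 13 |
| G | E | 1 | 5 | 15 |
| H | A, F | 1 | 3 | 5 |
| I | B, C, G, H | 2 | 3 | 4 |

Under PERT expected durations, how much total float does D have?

te_A = (5 + 4·10 + 15)/6 = 60/6 = 10
te_B = (4 + 4·6 + 8)/6 = 36/6 = 6
te_C = (10 + 4·14 + 24)/6 = 90/6 = 15
te_D = (3 + 4·4 + 5)/6 = 24/6 = 4
te_E = (2 + 4·5 + 8)/6 = 30/6 = 5
te_F = (5 + 4·9 + 13)/6 = 54/6 = 9
te_G = (1 + 4·5 + 15)/6 = 36/6 = 6
te_H = (1 + 4·3 + 5)/6 = 18/6 = 3
te_I = (2 + 4·3 + 4)/6 = 18/6 = 3

Forward pass:
ES_A = 0; EF_A = 10
ES_B = 0; EF_B = 6
ES_C = max(EF_A=10, EF_B=6) = 10; EF_C = 10+15 = 25
ES_D = 6; EF_D = 6+4 = 10
ES_E = max(EF_A=10, EF_B=6) = 10; EF_E = 10+5 = 15
ES_F = max(EF_A=10, EF_D=10) = 10; EF_F = 10+9 = 19
ES_G = 15; EF_G = 15+6 = 21
ES_H = max(EF_A=10, EF_F=19) = 19; EF_H = 19+3 = 22
ES_I = max(EF_B=6, EF_C=25, EF_G=21, EF_H=22) = 25; EF_I = 25+3 = 28
Expected project duration μ = 28 hours. Critical path: A → C → I.

Backward pass:
LF_I = 28; LS_I = 28−3 = 25
LF_H = LS_I = 25; LS_H = 25−3 = 22
LF_G = LS_I = 25; LS_G = 25−6 = 19
LF_F = LS_H = 22; LS_F = 22−9 = 13
LF_E = LS_G = 19; LS_E = 19−5 = 14
LF_D = LS_F = 13; LS_D = 13−4 = 9
LF_C = LS_I = 25; LS_C = 25−15 = 10
LF_B = min(LS_C=10, LS_D=9, LS_E=14, LS_I=25) = 9; LS_B = 9−6 = 3
LF_A = min(LS_C=10, LS_E=14, LS_F=13, LS_H=22) = 10; LS_A = 10−10 = 0
Slack_D = LS_D − ES_D = 9 − 6 = 3

3 hours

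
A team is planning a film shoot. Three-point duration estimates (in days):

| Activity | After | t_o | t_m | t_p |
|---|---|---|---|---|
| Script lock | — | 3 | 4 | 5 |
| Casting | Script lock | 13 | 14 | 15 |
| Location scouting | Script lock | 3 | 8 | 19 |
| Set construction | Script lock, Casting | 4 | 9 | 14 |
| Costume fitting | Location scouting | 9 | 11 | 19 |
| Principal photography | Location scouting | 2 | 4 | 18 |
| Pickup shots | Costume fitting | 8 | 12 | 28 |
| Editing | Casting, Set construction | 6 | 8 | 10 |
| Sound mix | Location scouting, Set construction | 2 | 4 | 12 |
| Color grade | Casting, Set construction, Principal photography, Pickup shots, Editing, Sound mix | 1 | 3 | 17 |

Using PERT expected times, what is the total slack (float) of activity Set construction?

te_Script lock = (3 + 4·4 + 5)/6 = 24/6 = 4
te_Casting = (13 + 4·14 + 15)/6 = 84/6 = 14
te_Location scouting = (3 + 4·8 + 19)/6 = 54/6 = 9
te_Set construction = (4 + 4·9 + 14)/6 = 54/6 = 9
te_Costume fitting = (9 + 4·11 + 19)/6 = 72/6 = 12
te_Principal photography = (2 + 4·4 + 18)/6 = 36/6 = 6
te_Pickup shots = (8 + 4·12 + 28)/6 = 84/6 = 14
te_Editing = (6 + 4·8 + 10)/6 = 48/6 = 8
te_Sound mix = (2 + 4·4 + 12)/6 = 30/6 = 5
te_Color grade = (1 + 4·3 + 17)/6 = 30/6 = 5

Forward pass:
ES_Script lock = 0; EF_Script lock = 4
ES_Casting = 4; EF_Casting = 4+14 = 18
ES_Location scouting = 4; EF_Location scouting = 4+9 = 13
ES_Set construction = max(EF_Script lock=4, EF_Casting=18) = 18; EF_Set construction = 18+9 = 27
ES_Costume fitting = 13; EF_Costume fitting = 13+12 = 25
ES_Principal photography = 13; EF_Principal photography = 13+6 = 19
ES_Pickup shots = 25; EF_Pickup shots = 25+14 = 39
ES_Editing = max(EF_Casting=18, EF_Set construction=27) = 27; EF_Editing = 27+8 = 35
ES_Sound mix = max(EF_Location scouting=13, EF_Set construction=27) = 27; EF_Sound mix = 27+5 = 32
ES_Color grade = max(EF_Casting=18, EF_Set construction=27, EF_Principal photography=19, EF_Pickup shots=39, EF_Editing=35, EF_Sound mix=32) = 39; EF_Color grade = 39+5 = 44
Expected project duration μ = 44 days. Critical path: Script lock → Location scouting → Costume fitting → Pickup shots → Color grade.

Backward pass:
LF_Color grade = 44; LS_Color grade = 44−5 = 39
LF_Sound mix = LS_Color grade = 39; LS_Sound mix = 39−5 = 34
LF_Editing = LS_Color grade = 39; LS_Editing = 39−8 = 31
LF_Pickup shots = LS_Color grade = 39; LS_Pickup shots = 39−14 = 25
LF_Principal photography = LS_Color grade = 39; LS_Principal photography = 39−6 = 33
LF_Costume fitting = LS_Pickup shots = 25; LS_Costume fitting = 25−12 = 13
LF_Set construction = min(LS_Editing=31, LS_Sound mix=34, LS_Color grade=39) = 31; LS_Set construction = 31−9 = 22
LF_Location scouting = min(LS_Costume fitting=13, LS_Principal photography=33, LS_Sound mix=34) = 13; LS_Location scouting = 13−9 = 4
LF_Casting = min(LS_Set construction=22, LS_Editing=31, LS_Color grade=39) = 22; LS_Casting = 22−14 = 8
LF_Script lock = min(LS_Casting=8, LS_Location scouting=4, LS_Set construction=22) = 4; LS_Script lock = 4−4 = 0
Slack_Set construction = LS_Set construction − ES_Set construction = 22 − 18 = 4

4 days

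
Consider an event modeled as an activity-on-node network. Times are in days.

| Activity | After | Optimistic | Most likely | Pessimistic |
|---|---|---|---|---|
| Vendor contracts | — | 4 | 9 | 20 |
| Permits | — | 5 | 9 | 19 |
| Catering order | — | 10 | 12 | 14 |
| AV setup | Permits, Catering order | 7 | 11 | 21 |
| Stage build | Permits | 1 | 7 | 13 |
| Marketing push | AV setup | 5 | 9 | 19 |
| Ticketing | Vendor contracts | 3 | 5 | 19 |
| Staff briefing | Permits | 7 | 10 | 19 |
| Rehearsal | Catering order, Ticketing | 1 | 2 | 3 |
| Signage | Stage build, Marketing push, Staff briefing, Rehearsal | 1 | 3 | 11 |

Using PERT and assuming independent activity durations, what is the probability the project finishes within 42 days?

te_Vendor contracts = (4 + 4·9 + 20)/6 = 60/6 = 10; σ²_Vendor contracts = ((20−4)/6)² = 7.111
te_Permits = (5 + 4·9 + 19)/6 = 60/6 = 10; σ²_Permits = ((19−5)/6)² = 5.444
te_Catering order = (10 + 4·12 + 14)/6 = 72/6 = 12; σ²_Catering order = ((14−10)/6)² = 0.444
te_AV setup = (7 + 4·11 + 21)/6 = 72/6 = 12; σ²_AV setup = ((21−7)/6)² = 5.444
te_Stage build = (1 + 4·7 + 13)/6 = 42/6 = 7; σ²_Stage build = ((13−1)/6)² = 4.000
te_Marketing push = (5 + 4·9 + 19)/6 = 60/6 = 10; σ²_Marketing push = ((19−5)/6)² = 5.444
te_Ticketing = (3 + 4·5 + 19)/6 = 42/6 = 7; σ²_Ticketing = ((19−3)/6)² = 7.111
te_Staff briefing = (7 + 4·10 + 19)/6 = 66/6 = 11; σ²_Staff briefing = ((19−7)/6)² = 4.000
te_Rehearsal = (1 + 4·2 + 3)/6 = 12/6 = 2; σ²_Rehearsal = ((3−1)/6)² = 0.111
te_Signage = (1 + 4·3 + 11)/6 = 24/6 = 4; σ²_Signage = ((11−1)/6)² = 2.778

Forward pass:
ES_Vendor contracts = 0; EF_Vendor contracts = 10
ES_Permits = 0; EF_Permits = 10
ES_Catering order = 0; EF_Catering order = 12
ES_AV setup = max(EF_Permits=10, EF_Catering order=12) = 12; EF_AV setup = 12+12 = 24
ES_Stage build = 10; EF_Stage build = 10+7 = 17
ES_Marketing push = 24; EF_Marketing push = 24+10 = 34
ES_Ticketing = 10; EF_Ticketing = 10+7 = 17
ES_Staff briefing = 10; EF_Staff briefing = 10+11 = 21
ES_Rehearsal = max(EF_Catering order=12, EF_Ticketing=17) = 17; EF_Rehearsal = 17+2 = 19
ES_Signage = max(EF_Stage build=17, EF_Marketing push=34, EF_Staff briefing=21, EF_Rehearsal=19) = 34; EF_Signage = 34+4 = 38
Expected project duration μ = 38 days. Critical path: Catering order → AV setup → Marketing push → Signage.

Variance along critical path = 0.444 + 5.444 + 5.444 + 2.778 = 14.111; σ = √14.111 = 3.756 days.
Z = (42 − 38) / 3.756 = 1.065
P(T ≤ 42) = Φ(1.065) ≈ 0.857

0.857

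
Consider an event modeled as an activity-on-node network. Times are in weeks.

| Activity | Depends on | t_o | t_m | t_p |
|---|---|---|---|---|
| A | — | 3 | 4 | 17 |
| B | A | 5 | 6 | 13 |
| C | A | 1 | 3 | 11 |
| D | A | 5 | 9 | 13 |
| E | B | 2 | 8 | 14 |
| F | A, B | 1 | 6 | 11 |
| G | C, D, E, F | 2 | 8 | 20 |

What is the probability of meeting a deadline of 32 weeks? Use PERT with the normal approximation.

te_A = (3 + 4·4 + 17)/6 = 36/6 = 6; σ²_A = ((17−3)/6)² = 5.444
te_B = (5 + 4·6 + 13)/6 = 42/6 = 7; σ²_B = ((13−5)/6)² = 1.778
te_C = (1 + 4·3 + 11)/6 = 24/6 = 4; σ²_C = ((11−1)/6)² = 2.778
te_D = (5 + 4·9 + 13)/6 = 54/6 = 9; σ²_D = ((13−5)/6)² = 1.778
te_E = (2 + 4·8 + 14)/6 = 48/6 = 8; σ²_E = ((14−2)/6)² = 4.000
te_F = (1 + 4·6 + 11)/6 = 36/6 = 6; σ²_F = ((11−1)/6)² = 2.778
te_G = (2 + 4·8 + 20)/6 = 54/6 = 9; σ²_G = ((20−2)/6)² = 9.000

Forward pass:
ES_A = 0; EF_A = 6
ES_B = 6; EF_B = 6+7 = 13
ES_C = 6; EF_C = 6+4 = 10
ES_D = 6; EF_D = 6+9 = 15
ES_E = 13; EF_E = 13+8 = 21
ES_F = max(EF_A=6, EF_B=13) = 13; EF_F = 13+6 = 19
ES_G = max(EF_C=10, EF_D=15, EF_E=21, EF_F=19) = 21; EF_G = 21+9 = 30
Expected project duration μ = 30 weeks. Critical path: A → B → E → G.

Variance along critical path = 5.444 + 1.778 + 4.000 + 9.000 = 20.222; σ = √20.222 = 4.497 weeks.
Z = (32 − 30) / 4.497 = 0.445
P(T ≤ 32) = Φ(0.445) ≈ 0.672

0.672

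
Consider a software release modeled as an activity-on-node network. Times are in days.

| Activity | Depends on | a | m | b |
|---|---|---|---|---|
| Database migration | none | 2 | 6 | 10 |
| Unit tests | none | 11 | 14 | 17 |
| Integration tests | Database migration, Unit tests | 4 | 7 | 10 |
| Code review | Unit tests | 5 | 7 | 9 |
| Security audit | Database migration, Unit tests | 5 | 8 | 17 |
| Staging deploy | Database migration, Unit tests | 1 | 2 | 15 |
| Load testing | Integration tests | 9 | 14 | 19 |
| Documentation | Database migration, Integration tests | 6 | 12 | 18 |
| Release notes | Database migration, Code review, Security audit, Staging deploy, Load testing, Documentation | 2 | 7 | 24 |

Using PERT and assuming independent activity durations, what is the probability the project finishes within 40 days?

0.174

te_Database migration = (2 + 4·6 + 10)/6 = 36/6 = 6; σ²_Database migration = ((10−2)/6)² = 1.778
te_Unit tests = (11 + 4·14 + 17)/6 = 84/6 = 14; σ²_Unit tests = ((17−11)/6)² = 1.000
te_Integration tests = (4 + 4·7 + 10)/6 = 42/6 = 7; σ²_Integration tests = ((10−4)/6)² = 1.000
te_Code review = (5 + 4·7 + 9)/6 = 42/6 = 7; σ²_Code review = ((9−5)/6)² = 0.444
te_Security audit = (5 + 4·8 + 17)/6 = 54/6 = 9; σ²_Security audit = ((17−5)/6)² = 4.000
te_Staging deploy = (1 + 4·2 + 15)/6 = 24/6 = 4; σ²_Staging deploy = ((15−1)/6)² = 5.444
te_Load testing = (9 + 4·14 + 19)/6 = 84/6 = 14; σ²_Load testing = ((19−9)/6)² = 2.778
te_Documentation = (6 + 4·12 + 18)/6 = 72/6 = 12; σ²_Documentation = ((18−6)/6)² = 4.000
te_Release notes = (2 + 4·7 + 24)/6 = 54/6 = 9; σ²_Release notes = ((24−2)/6)² = 13.444

Forward pass:
ES_Database migration = 0; EF_Database migration = 6
ES_Unit tests = 0; EF_Unit tests = 14
ES_Integration tests = max(EF_Database migration=6, EF_Unit tests=14) = 14; EF_Integration tests = 14+7 = 21
ES_Code review = 14; EF_Code review = 14+7 = 21
ES_Security audit = max(EF_Database migration=6, EF_Unit tests=14) = 14; EF_Security audit = 14+9 = 23
ES_Staging deploy = max(EF_Database migration=6, EF_Unit tests=14) = 14; EF_Staging deploy = 14+4 = 18
ES_Load testing = 21; EF_Load testing = 21+14 = 35
ES_Documentation = max(EF_Database migration=6, EF_Integration tests=21) = 21; EF_Documentation = 21+12 = 33
ES_Release notes = max(EF_Database migration=6, EF_Code review=21, EF_Security audit=23, EF_Staging deploy=18, EF_Load testing=35, EF_Documentation=33) = 35; EF_Release notes = 35+9 = 44
Expected project duration μ = 44 days. Critical path: Unit tests → Integration tests → Load testing → Release notes.

Variance along critical path = 1.000 + 1.000 + 2.778 + 13.444 = 18.222; σ = √18.222 = 4.269 days.
Z = (40 − 44) / 4.269 = -0.937
P(T ≤ 40) = Φ(-0.937) ≈ 0.174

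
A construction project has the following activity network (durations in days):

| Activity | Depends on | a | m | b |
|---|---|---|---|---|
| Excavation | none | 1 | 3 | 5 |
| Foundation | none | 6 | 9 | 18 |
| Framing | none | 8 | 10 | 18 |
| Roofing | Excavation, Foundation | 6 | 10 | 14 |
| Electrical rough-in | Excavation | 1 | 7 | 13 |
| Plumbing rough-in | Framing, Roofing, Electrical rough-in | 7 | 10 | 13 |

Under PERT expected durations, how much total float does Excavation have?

te_Excavation = (1 + 4·3 + 5)/6 = 18/6 = 3
te_Foundation = (6 + 4·9 + 18)/6 = 60/6 = 10
te_Framing = (8 + 4·10 + 18)/6 = 66/6 = 11
te_Roofing = (6 + 4·10 + 14)/6 = 60/6 = 10
te_Electrical rough-in = (1 + 4·7 + 13)/6 = 42/6 = 7
te_Plumbing rough-in = (7 + 4·10 + 13)/6 = 60/6 = 10

Forward pass:
ES_Excavation = 0; EF_Excavation = 3
ES_Foundation = 0; EF_Foundation = 10
ES_Framing = 0; EF_Framing = 11
ES_Roofing = max(EF_Excavation=3, EF_Foundation=10) = 10; EF_Roofing = 10+10 = 20
ES_Electrical rough-in = 3; EF_Electrical rough-in = 3+7 = 10
ES_Plumbing rough-in = max(EF_Framing=11, EF_Roofing=20, EF_Electrical rough-in=10) = 20; EF_Plumbing rough-in = 20+10 = 30
Expected project duration μ = 30 days. Critical path: Foundation → Roofing → Plumbing rough-in.

Backward pass:
LF_Plumbing rough-in = 30; LS_Plumbing rough-in = 30−10 = 20
LF_Electrical rough-in = LS_Plumbing rough-in = 20; LS_Electrical rough-in = 20−7 = 13
LF_Roofing = LS_Plumbing rough-in = 20; LS_Roofing = 20−10 = 10
LF_Framing = LS_Plumbing rough-in = 20; LS_Framing = 20−11 = 9
LF_Foundation = LS_Roofing = 10; LS_Foundation = 10−10 = 0
LF_Excavation = min(LS_Roofing=10, LS_Electrical rough-in=13) = 10; LS_Excavation = 10−3 = 7
Slack_Excavation = LS_Excavation − ES_Excavation = 7 − 0 = 7

7 days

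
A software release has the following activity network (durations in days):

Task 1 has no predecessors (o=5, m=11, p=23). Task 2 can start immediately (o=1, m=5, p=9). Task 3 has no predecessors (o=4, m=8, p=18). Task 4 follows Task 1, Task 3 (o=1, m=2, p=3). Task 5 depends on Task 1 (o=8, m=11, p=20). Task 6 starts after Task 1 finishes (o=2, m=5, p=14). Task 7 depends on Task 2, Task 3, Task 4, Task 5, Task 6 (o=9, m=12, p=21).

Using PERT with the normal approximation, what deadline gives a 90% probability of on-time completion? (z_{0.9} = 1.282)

te_Task 1 = (5 + 4·11 + 23)/6 = 72/6 = 12; σ²_Task 1 = ((23−5)/6)² = 9.000
te_Task 2 = (1 + 4·5 + 9)/6 = 30/6 = 5; σ²_Task 2 = ((9−1)/6)² = 1.778
te_Task 3 = (4 + 4·8 + 18)/6 = 54/6 = 9; σ²_Task 3 = ((18−4)/6)² = 5.444
te_Task 4 = (1 + 4·2 + 3)/6 = 12/6 = 2; σ²_Task 4 = ((3−1)/6)² = 0.111
te_Task 5 = (8 + 4·11 + 20)/6 = 72/6 = 12; σ²_Task 5 = ((20−8)/6)² = 4.000
te_Task 6 = (2 + 4·5 + 14)/6 = 36/6 = 6; σ²_Task 6 = ((14−2)/6)² = 4.000
te_Task 7 = (9 + 4·12 + 21)/6 = 78/6 = 13; σ²_Task 7 = ((21−9)/6)² = 4.000

Forward pass:
ES_Task 1 = 0; EF_Task 1 = 12
ES_Task 2 = 0; EF_Task 2 = 5
ES_Task 3 = 0; EF_Task 3 = 9
ES_Task 4 = max(EF_Task 1=12, EF_Task 3=9) = 12; EF_Task 4 = 12+2 = 14
ES_Task 5 = 12; EF_Task 5 = 12+12 = 24
ES_Task 6 = 12; EF_Task 6 = 12+6 = 18
ES_Task 7 = max(EF_Task 2=5, EF_Task 3=9, EF_Task 4=14, EF_Task 5=24, EF_Task 6=18) = 24; EF_Task 7 = 24+13 = 37
Expected project duration μ = 37 days. Critical path: Task 1 → Task 5 → Task 7.

Variance along critical path = 9.000 + 4.000 + 4.000 = 17.000; σ = 4.123 days.
D = μ + z·σ = 37 + 1.282·4.123 = 42.3 days

42.3 days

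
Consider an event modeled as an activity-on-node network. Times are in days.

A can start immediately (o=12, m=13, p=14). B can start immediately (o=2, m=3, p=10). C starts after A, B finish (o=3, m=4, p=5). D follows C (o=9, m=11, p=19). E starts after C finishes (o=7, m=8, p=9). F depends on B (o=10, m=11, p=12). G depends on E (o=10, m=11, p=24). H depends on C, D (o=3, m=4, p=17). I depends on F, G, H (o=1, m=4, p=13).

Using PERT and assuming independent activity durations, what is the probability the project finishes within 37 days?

te_A = (12 + 4·13 + 14)/6 = 78/6 = 13; σ²_A = ((14−12)/6)² = 0.111
te_B = (2 + 4·3 + 10)/6 = 24/6 = 4; σ²_B = ((10−2)/6)² = 1.778
te_C = (3 + 4·4 + 5)/6 = 24/6 = 4; σ²_C = ((5−3)/6)² = 0.111
te_D = (9 + 4·11 + 19)/6 = 72/6 = 12; σ²_D = ((19−9)/6)² = 2.778
te_E = (7 + 4·8 + 9)/6 = 48/6 = 8; σ²_E = ((9−7)/6)² = 0.111
te_F = (10 + 4·11 + 12)/6 = 66/6 = 11; σ²_F = ((12−10)/6)² = 0.111
te_G = (10 + 4·11 + 24)/6 = 78/6 = 13; σ²_G = ((24−10)/6)² = 5.444
te_H = (3 + 4·4 + 17)/6 = 36/6 = 6; σ²_H = ((17−3)/6)² = 5.444
te_I = (1 + 4·4 + 13)/6 = 30/6 = 5; σ²_I = ((13−1)/6)² = 4.000

Forward pass:
ES_A = 0; EF_A = 13
ES_B = 0; EF_B = 4
ES_C = max(EF_A=13, EF_B=4) = 13; EF_C = 13+4 = 17
ES_D = 17; EF_D = 17+12 = 29
ES_E = 17; EF_E = 17+8 = 25
ES_F = 4; EF_F = 4+11 = 15
ES_G = 25; EF_G = 25+13 = 38
ES_H = max(EF_C=17, EF_D=29) = 29; EF_H = 29+6 = 35
ES_I = max(EF_F=15, EF_G=38, EF_H=35) = 38; EF_I = 38+5 = 43
Expected project duration μ = 43 days. Critical path: A → C → E → G → I.

Variance along critical path = 0.111 + 0.111 + 0.111 + 5.444 + 4.000 = 9.778; σ = √9.778 = 3.127 days.
Z = (37 − 43) / 3.127 = -1.919
P(T ≤ 37) = Φ(-1.919) ≈ 0.028

0.028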